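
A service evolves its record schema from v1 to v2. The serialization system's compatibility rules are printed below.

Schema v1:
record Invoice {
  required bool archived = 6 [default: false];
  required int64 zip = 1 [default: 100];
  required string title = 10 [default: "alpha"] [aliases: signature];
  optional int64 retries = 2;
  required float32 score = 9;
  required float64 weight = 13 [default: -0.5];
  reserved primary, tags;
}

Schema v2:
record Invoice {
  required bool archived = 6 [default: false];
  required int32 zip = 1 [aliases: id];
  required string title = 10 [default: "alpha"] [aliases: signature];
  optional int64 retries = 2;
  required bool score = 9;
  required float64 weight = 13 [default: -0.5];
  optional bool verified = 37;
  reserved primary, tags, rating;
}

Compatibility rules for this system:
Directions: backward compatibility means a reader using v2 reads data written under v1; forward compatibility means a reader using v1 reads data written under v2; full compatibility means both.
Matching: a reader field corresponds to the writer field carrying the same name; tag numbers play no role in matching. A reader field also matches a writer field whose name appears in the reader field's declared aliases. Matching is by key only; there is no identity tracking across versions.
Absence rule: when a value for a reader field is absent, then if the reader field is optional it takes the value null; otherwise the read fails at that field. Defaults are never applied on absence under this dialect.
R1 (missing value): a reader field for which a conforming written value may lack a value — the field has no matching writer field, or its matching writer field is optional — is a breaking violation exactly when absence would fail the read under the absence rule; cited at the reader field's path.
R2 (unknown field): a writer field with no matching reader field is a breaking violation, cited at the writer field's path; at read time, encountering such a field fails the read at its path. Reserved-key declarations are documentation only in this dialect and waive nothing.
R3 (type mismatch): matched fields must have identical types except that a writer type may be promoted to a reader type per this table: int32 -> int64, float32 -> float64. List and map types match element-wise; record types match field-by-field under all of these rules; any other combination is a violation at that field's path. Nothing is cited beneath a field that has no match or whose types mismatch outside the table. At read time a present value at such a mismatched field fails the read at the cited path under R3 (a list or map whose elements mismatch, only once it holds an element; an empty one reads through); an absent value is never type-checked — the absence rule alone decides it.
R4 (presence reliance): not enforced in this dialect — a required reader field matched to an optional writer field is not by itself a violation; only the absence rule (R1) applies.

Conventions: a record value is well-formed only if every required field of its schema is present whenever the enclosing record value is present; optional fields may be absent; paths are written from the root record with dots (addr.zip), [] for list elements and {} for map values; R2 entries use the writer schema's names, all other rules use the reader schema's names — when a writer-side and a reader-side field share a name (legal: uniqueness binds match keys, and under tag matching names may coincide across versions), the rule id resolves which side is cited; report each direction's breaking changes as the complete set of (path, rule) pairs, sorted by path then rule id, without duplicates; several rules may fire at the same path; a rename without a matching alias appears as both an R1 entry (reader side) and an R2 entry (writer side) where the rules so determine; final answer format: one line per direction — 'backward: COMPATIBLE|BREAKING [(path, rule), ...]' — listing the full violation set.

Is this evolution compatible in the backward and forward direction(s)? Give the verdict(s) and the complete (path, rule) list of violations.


backward: BREAKING [(score, R3), (zip, R3)]; forward: BREAKING [(score, R3), (verified, R2)]

the writer's type comes first in each Invoice pair
backward for Invoice (reader v2, writer v1):
  writer required, bool -> bool: reader archived maps from writer archived
  writer required, int64 -> int32: reader zip maps from writer zip
  writer required, string -> string: reader title maps from writer title
  writer optional, int64 -> int64: reader retries maps from writer retries
  writer required, float32 -> bool: reader score maps from writer score
  writer required, float64 -> float64: reader weight maps from writer weight
  verified: no writer-side match
  rule R3 violated at score
  rule R3 violated at zip
  => backward: BREAKING (2)
forward for Invoice (reader v1, writer v2):
  writer required, bool -> bool: reader archived maps from writer archived
  writer required, int32 -> int64: reader zip maps from writer zip
  writer required, string -> string: reader title maps from writer title
  writer optional, int64 -> int64: reader retries maps from writer retries
  writer required, bool -> float32: reader score maps from writer score
  writer required, float64 -> float64: reader weight maps from writer weight
  writer verified: unknown to reader
  rule R3 violated at score
  rule R2 violated at verified
  => forward: BREAKING (2)


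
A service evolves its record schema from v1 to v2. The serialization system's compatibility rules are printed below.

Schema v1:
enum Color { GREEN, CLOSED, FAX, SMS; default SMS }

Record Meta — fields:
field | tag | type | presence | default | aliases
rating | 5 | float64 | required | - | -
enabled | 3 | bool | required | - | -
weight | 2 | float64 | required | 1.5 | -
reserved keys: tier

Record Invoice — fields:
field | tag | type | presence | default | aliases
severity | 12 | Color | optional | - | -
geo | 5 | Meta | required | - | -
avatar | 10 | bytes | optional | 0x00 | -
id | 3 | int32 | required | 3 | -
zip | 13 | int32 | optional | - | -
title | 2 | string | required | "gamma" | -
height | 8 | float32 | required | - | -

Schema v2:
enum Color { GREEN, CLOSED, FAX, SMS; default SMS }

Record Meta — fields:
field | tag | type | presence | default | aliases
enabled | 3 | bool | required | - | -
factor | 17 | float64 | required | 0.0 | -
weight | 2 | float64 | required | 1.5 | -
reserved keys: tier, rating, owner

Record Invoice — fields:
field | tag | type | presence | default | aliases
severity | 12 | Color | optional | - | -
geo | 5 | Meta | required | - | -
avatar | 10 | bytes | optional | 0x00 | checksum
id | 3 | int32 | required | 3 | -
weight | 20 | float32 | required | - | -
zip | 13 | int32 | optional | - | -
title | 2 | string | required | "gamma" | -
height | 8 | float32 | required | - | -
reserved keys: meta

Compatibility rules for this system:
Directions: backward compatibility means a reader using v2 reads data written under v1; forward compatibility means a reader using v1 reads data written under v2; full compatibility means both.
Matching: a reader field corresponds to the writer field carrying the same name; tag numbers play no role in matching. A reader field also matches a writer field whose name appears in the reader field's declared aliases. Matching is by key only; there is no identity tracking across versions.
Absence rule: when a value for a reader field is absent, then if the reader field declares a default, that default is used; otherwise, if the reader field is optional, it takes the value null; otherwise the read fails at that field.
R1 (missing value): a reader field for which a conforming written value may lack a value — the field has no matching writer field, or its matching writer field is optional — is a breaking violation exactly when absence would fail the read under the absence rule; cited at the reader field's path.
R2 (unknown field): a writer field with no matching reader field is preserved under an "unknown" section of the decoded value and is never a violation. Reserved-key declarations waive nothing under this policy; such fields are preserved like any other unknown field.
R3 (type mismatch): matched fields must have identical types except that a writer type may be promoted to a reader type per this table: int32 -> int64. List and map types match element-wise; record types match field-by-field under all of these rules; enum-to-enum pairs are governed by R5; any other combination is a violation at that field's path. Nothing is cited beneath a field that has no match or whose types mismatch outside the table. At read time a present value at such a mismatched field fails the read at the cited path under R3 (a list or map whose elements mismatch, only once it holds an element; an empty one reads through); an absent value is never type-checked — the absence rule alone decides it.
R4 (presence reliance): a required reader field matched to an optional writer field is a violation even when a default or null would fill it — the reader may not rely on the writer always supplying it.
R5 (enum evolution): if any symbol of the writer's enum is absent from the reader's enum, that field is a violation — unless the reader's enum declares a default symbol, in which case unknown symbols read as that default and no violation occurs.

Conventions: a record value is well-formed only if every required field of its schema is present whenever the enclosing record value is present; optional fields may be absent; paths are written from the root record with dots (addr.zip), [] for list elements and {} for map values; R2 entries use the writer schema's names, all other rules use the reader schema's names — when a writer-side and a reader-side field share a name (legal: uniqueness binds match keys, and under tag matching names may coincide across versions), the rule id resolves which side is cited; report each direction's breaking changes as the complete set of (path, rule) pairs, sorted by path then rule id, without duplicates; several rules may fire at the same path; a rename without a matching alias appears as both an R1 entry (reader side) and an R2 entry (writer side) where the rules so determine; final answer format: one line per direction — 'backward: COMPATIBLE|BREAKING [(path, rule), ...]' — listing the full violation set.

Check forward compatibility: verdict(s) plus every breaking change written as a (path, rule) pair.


forward: BREAKING [(geo.rating, R1)]

each type pair in Invoice: writer, then reader
checking forward for Invoice: reader v1 against writer v2:
  severity <- severity (Color -> Color, writer optional)
  geo <- geo (Meta -> Meta, writer required)
  avatar <- avatar (bytes -> bytes, writer optional)
  id <- id (int32 -> int32, writer required)
  zip <- zip (int32 -> int32, writer optional)
  title <- title (string -> string, writer required)
  height <- height (float32 -> float32, writer required)
  writer weight: unknown to reader
  no writer field matches reader geo.rating
  geo.enabled <- geo.enabled (bool -> bool, writer required)
  geo.weight <- geo.weight (float64 -> float64, writer required)
  writer geo.factor: unknown to reader
  rule R1 violated at geo.rating
  => 1 violation(s): forward is BREAKING for Invoice
the other Invoice changes do not affect what is asked:
  added field weight to record Invoice: required float32, tag 20 (in v2 it sits immediately before zip) -> fires only in the backward direction of Invoice, which is not asked here
  added field factor to record Meta: required float64, tag 17, default 0.0 (in v2 it sits immediately before weight) -> inert for the asked Invoice verdict: nothing fires


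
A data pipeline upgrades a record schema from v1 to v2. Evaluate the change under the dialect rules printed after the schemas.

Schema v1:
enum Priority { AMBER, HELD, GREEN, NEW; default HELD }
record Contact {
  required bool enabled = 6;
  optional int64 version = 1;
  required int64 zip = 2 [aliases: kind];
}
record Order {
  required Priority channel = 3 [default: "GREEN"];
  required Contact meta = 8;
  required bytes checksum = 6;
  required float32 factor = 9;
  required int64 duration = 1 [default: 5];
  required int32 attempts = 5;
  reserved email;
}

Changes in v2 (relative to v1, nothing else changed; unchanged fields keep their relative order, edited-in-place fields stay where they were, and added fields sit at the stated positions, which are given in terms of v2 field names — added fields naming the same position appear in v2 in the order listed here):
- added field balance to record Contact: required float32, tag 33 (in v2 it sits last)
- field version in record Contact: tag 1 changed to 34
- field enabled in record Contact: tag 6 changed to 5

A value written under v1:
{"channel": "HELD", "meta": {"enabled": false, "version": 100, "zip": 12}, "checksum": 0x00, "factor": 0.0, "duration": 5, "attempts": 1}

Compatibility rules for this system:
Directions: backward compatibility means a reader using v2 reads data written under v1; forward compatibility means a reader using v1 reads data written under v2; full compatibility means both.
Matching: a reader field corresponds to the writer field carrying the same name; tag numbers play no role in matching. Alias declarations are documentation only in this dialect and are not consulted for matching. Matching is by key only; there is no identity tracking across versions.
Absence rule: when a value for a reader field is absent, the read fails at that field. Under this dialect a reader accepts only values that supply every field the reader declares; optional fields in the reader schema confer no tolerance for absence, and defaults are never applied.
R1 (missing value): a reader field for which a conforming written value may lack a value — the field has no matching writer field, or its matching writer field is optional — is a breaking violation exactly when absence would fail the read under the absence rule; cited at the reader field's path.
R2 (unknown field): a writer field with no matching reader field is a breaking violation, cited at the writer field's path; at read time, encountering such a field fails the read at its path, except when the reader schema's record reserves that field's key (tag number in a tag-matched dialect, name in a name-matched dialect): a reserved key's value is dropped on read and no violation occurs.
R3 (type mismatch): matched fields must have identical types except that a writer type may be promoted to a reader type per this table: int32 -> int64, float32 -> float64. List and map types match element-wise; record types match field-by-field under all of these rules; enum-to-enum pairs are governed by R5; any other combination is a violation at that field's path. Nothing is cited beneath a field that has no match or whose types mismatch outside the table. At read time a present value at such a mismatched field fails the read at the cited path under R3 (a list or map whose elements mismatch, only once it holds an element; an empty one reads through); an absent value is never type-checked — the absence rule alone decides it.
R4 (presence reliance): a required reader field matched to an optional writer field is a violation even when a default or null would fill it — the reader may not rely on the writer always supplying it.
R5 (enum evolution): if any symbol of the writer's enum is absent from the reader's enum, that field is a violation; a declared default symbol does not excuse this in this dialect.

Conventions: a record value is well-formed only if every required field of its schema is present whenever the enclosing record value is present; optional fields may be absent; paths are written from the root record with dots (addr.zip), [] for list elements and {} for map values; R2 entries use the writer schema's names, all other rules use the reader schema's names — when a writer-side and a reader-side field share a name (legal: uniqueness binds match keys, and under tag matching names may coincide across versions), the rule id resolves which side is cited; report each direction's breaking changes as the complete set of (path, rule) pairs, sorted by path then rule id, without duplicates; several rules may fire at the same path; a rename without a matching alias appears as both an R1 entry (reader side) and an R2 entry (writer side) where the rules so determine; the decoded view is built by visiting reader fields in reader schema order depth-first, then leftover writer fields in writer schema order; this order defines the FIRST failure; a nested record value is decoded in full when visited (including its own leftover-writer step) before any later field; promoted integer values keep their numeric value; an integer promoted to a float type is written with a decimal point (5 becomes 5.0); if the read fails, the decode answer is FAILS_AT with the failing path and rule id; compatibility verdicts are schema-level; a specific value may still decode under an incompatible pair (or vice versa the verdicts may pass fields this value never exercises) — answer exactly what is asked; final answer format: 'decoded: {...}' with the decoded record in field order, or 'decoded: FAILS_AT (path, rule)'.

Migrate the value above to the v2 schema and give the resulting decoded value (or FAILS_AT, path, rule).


arrows below run writer -> reader for Order
decode (reader v2):
  channel := "HELD"
  meta.enabled := false
  meta.version := 100
  meta.zip := 12
  read fails at meta.balance under R1 (no fill)
  => FAILS_AT (meta.balance, R1)
the rest of the Order diff is inert for this question:
  field version in record Contact: tag 1 changed to 34 -> triggers nothing under the printed rules; the Order answer is the same either way
  field enabled in record Contact: tag 6 changed to 5 -> triggers nothing under the printed rules; the Order answer is the same either way

decoded: FAILS_AT (meta.balance, R1)


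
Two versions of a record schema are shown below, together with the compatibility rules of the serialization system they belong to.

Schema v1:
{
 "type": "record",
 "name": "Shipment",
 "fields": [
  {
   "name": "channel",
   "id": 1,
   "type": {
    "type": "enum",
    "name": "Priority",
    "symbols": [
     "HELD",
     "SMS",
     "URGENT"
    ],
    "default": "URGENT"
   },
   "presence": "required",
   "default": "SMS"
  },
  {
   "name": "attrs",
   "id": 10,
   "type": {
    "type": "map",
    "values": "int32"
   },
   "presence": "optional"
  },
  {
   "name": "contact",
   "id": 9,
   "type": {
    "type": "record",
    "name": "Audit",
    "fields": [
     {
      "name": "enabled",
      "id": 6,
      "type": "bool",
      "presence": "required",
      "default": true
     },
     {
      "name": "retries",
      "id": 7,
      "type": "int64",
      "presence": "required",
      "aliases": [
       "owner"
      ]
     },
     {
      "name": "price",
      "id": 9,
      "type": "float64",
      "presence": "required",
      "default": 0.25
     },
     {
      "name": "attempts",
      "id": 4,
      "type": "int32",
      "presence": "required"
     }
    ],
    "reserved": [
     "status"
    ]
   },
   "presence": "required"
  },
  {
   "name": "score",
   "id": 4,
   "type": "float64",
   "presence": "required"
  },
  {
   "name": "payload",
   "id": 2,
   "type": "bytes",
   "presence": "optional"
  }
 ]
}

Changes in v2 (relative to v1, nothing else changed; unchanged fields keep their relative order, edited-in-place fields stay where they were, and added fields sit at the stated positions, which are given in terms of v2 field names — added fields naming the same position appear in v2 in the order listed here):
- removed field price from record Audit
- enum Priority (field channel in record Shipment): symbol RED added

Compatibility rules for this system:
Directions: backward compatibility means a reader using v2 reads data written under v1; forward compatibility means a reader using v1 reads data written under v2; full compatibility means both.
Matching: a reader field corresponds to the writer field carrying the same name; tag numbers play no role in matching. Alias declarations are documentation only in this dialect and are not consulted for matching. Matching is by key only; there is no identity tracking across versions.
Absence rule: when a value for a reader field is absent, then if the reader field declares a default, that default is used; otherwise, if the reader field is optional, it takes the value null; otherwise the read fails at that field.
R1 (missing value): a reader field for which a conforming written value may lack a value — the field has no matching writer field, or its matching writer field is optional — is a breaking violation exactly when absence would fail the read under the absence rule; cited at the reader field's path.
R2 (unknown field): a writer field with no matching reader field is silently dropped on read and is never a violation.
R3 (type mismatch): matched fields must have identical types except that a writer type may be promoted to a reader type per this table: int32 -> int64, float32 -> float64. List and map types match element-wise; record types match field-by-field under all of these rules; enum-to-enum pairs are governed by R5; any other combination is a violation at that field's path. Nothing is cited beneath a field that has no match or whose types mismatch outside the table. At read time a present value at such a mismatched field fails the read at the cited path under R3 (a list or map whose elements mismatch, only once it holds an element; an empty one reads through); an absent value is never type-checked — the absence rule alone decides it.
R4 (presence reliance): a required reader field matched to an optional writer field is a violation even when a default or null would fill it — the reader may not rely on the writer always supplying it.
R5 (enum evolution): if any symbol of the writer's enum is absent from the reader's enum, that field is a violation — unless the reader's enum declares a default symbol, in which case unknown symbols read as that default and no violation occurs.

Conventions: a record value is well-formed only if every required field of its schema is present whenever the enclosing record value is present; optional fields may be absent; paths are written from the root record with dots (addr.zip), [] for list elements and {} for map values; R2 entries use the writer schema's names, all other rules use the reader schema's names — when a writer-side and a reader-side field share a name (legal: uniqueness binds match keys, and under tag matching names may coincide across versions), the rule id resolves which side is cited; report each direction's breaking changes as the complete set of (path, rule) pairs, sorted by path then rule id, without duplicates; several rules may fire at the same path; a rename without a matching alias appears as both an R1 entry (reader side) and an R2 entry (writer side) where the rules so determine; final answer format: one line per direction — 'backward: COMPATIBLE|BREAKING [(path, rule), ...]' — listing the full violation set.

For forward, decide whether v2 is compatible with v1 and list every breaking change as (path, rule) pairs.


each type pair in Shipment: writer, then reader
forward analysis of Shipment with v1 as reader and v2 as writer:
  writer required, Priority -> Priority: reader channel maps from writer channel
  writer optional, map<string, int32> -> map<string, int32>: reader attrs maps from writer attrs
  writer required, Audit -> Audit: reader contact maps from writer contact
  writer required, float64 -> float64: reader score maps from writer score
  writer optional, bytes -> bytes: reader payload maps from writer payload
  writer required, bool -> bool: reader contact.enabled maps from writer contact.enabled
  writer required, int64 -> int64: reader contact.retries maps from writer contact.retries
  contact.price: no writer match
  writer required, int32 -> int32: reader contact.attempts maps from writer contact.attempts
  => forward verdict for Shipment: COMPATIBLE, no violations
diffs on Shipment not affecting the asked answer:
  removed field price from record Audit -> fires no rule on Shipment, leaving the asked answer as it is
  enum Priority (field channel in record Shipment): symbol RED added -> fires no rule on Shipment, leaving the asked answer as it is

forward: COMPATIBLE []


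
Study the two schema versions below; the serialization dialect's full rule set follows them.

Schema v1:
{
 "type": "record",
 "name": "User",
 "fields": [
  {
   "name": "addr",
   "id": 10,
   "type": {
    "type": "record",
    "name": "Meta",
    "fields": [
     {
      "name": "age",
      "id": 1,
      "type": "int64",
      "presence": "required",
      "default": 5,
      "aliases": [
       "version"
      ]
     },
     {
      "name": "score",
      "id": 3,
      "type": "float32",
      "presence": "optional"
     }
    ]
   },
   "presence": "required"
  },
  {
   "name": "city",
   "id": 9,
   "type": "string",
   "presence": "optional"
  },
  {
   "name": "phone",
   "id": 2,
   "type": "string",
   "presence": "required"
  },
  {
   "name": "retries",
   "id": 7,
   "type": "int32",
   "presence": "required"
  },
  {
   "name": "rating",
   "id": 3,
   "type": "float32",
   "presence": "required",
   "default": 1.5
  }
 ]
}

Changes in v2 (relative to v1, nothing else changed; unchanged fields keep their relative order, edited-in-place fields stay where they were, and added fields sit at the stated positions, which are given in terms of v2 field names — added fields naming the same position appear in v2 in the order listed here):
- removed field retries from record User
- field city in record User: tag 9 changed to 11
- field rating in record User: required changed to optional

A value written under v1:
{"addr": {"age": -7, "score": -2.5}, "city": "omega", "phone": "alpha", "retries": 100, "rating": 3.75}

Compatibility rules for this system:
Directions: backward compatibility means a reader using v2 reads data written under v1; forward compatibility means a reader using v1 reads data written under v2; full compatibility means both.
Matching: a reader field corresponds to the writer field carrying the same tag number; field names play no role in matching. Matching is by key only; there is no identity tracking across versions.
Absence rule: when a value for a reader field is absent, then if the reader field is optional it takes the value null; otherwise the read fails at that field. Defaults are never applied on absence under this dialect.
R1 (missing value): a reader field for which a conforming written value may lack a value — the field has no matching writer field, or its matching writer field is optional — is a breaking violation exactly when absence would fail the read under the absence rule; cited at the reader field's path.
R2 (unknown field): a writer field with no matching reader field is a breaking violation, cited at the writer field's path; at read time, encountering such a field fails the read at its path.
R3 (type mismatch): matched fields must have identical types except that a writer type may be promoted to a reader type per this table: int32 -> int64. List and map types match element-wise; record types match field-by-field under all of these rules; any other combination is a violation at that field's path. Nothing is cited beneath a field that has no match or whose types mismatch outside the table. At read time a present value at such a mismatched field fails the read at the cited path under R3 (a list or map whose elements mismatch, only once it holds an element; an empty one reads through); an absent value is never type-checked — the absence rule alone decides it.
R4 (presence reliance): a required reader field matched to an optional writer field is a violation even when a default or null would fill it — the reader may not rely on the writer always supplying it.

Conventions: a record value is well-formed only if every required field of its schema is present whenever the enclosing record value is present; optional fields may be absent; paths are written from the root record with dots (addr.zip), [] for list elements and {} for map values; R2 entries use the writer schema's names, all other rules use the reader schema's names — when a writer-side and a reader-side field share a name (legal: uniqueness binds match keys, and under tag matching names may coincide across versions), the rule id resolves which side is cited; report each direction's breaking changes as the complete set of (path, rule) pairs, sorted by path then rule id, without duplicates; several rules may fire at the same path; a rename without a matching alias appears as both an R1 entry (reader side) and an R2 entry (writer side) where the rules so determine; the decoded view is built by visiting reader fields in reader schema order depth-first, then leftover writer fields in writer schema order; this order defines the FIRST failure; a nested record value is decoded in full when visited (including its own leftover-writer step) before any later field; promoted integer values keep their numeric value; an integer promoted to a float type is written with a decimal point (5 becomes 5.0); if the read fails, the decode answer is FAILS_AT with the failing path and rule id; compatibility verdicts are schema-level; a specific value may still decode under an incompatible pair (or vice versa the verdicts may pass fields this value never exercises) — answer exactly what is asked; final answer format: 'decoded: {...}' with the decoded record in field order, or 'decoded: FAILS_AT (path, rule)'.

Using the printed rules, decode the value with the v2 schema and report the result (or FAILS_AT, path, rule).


decoded: FAILS_AT (city, R2)

in User below, arrows point writer -> reader
migrating the User value to v2:
  addr.age := -7
  addr.score := -2.5
  city := null (absent, optional -> null)
  phone := "alpha"
  rating := 3.75
  read fails at city under R2 (unknown field)
  => FAILS_AT (city, R2)
the other User changes do not affect what is asked:
  removed field retries from record User -> schema-level compatibility only; this User value's decode is unchanged
  field rating in record User: required changed to optional -> schema-level compatibility only; this User value's decode is unchanged


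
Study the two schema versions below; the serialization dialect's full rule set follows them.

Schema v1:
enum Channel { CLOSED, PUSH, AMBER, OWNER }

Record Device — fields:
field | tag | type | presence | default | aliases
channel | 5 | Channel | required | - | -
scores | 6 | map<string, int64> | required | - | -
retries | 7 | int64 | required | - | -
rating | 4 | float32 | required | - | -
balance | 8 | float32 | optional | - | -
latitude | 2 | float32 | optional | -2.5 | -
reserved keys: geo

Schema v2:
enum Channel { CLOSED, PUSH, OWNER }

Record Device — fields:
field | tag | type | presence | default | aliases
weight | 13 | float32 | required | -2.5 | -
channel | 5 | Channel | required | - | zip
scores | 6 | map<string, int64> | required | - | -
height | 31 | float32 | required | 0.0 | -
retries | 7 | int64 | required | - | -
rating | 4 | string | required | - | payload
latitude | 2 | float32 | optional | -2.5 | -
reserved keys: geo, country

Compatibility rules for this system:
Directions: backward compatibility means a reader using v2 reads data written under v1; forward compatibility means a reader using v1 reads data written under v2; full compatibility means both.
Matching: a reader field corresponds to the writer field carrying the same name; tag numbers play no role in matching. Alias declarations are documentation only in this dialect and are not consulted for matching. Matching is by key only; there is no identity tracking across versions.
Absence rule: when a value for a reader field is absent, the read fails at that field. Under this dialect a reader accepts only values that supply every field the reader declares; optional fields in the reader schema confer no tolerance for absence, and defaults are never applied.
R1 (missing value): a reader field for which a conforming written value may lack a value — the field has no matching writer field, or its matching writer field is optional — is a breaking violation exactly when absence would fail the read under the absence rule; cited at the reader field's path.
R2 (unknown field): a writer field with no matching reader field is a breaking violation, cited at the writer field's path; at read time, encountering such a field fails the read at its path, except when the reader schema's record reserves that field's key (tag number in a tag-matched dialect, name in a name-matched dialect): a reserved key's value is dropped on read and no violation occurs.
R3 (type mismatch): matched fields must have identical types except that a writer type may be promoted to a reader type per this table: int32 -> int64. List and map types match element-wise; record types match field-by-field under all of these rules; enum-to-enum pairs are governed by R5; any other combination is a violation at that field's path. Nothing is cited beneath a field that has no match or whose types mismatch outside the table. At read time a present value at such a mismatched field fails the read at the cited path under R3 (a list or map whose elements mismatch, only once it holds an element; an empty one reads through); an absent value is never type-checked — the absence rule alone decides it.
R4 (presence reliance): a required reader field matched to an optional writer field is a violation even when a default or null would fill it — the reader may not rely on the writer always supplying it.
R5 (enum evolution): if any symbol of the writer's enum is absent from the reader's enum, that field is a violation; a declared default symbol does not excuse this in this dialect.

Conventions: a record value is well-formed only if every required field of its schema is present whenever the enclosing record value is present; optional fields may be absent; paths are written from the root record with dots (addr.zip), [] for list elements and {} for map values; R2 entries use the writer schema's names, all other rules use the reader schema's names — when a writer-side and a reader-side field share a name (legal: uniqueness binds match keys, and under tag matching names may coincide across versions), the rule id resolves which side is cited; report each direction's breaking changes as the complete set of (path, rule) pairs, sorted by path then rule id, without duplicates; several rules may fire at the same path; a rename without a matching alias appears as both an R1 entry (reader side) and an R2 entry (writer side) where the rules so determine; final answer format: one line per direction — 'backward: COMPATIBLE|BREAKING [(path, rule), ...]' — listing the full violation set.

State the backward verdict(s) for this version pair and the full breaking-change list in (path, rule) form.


in Device below, arrows point writer -> reader
backward analysis of Device with v2 as reader and v1 as writer:
  no writer field matches reader weight
  channel: paired with writer channel (Channel -> Channel; writer required)
  scores: paired with writer scores (map<string, int64> -> map<string, int64>; writer required)
  no writer field matches reader height
  retries: paired with writer retries (int64 -> int64; writer required)
  rating: paired with writer rating (float32 -> string; writer required)
  latitude: paired with writer latitude (float32 -> float32; writer optional)
  balance (writer side), unknown to reader
  violation R2 at balance
  violation R5 at channel
  violation R1 at height
  violation R1 at latitude
  violation R3 at rating
  violation R1 at weight
  => backward: BREAKING (6)

backward: BREAKING [(balance, R2), (channel, R5), (height, R1), (latitude, R1), (rating, R3), (weight, R1)]


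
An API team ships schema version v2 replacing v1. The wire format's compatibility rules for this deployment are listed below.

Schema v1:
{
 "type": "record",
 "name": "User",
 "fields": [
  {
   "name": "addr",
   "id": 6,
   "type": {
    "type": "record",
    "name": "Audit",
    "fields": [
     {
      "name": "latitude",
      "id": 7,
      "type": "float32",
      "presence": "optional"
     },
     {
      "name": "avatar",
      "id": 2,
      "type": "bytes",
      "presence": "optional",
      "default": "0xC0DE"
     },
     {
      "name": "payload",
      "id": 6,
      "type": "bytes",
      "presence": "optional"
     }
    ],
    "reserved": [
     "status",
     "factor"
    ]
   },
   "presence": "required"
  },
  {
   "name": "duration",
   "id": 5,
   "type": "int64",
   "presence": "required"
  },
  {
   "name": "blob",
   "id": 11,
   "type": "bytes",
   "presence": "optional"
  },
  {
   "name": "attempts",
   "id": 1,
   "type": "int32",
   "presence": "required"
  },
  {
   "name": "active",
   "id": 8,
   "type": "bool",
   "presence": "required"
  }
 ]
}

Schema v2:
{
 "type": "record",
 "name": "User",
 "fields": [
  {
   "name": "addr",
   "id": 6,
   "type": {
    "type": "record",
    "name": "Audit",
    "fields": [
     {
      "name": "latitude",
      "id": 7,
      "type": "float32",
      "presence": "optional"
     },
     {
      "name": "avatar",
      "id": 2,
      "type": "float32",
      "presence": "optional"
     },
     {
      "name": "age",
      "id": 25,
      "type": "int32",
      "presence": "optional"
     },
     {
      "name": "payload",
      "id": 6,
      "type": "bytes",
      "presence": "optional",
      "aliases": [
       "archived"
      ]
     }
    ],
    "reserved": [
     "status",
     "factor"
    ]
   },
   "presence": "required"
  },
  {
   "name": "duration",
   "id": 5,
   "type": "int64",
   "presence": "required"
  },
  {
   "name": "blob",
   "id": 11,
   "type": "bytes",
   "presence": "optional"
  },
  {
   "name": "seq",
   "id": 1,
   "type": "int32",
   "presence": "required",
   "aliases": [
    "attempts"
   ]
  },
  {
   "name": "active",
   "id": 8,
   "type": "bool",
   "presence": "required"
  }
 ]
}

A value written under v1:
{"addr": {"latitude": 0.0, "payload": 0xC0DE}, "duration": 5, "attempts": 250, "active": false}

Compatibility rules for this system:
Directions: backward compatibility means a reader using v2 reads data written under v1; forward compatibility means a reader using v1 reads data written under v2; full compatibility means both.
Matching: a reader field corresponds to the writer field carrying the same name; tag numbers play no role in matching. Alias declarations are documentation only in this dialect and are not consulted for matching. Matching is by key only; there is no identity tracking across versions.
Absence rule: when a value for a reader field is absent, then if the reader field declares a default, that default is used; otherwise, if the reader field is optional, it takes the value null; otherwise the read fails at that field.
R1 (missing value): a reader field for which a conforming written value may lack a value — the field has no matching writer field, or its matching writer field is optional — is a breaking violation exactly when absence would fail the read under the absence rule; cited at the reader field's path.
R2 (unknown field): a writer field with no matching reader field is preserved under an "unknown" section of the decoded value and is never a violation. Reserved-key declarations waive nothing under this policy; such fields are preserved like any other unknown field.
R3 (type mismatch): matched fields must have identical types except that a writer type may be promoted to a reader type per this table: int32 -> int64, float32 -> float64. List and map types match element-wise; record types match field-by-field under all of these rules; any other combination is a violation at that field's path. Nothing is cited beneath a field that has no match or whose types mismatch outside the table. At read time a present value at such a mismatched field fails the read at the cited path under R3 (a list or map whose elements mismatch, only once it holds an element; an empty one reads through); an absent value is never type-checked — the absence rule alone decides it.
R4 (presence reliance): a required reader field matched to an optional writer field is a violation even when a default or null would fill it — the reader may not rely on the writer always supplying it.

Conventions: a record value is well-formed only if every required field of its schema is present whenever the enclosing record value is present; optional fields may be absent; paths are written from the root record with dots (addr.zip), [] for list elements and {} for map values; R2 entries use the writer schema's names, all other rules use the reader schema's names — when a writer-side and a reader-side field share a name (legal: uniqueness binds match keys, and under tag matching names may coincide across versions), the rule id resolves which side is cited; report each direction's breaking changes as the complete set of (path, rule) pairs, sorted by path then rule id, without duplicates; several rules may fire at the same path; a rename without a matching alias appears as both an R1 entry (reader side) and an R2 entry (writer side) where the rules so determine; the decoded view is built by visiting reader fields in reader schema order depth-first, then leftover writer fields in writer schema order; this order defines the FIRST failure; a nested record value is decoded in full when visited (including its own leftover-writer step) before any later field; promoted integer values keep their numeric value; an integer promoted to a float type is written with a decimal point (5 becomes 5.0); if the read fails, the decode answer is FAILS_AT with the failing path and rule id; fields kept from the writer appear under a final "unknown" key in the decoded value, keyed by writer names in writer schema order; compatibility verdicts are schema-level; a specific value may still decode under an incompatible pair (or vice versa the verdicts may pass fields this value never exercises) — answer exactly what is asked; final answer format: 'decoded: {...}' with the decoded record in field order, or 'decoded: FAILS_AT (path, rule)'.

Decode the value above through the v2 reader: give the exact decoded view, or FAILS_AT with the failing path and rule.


arrows below run writer -> reader for User
decode (reader v2):
  addr.latitude := 0.0
  addr.avatar := null (absent, optional -> null)
  addr.age := null (absent, optional -> null)
  addr.payload := 0xC0DE
  duration := 5
  blob := null (absent, optional -> null)
  read fails at seq under R1 (no fill)
  => FAILS_AT (seq, R1)
diffs on User not affecting the asked answer:
  added field age to record Audit: optional int32, tag 25 (in v2 it sits immediately before payload) -> fires no rule on User under this dialect and leaves the result unchanged
  field avatar in record Audit: type bytes changed to float32 (its default is dropped) -> matters for User compatibility verdicts, not for this value's decode

decoded: FAILS_AT (seq, R1)
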